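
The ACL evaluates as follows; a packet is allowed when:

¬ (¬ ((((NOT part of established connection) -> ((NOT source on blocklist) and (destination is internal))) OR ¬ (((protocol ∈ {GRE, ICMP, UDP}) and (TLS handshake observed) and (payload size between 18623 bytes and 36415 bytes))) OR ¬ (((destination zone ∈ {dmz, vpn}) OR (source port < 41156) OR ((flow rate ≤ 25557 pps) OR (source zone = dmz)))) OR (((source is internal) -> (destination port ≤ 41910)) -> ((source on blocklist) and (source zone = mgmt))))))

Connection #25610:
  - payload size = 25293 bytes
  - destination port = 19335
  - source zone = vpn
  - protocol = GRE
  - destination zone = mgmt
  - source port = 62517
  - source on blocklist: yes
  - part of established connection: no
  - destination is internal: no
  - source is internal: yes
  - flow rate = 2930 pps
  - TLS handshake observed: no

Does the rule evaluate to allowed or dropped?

Allowed

Atomic conditions:
  NOT part of established connection: no → true
  NOT source on blocklist: yes → false
  destination is internal: no → false
  protocol ∈ {GRE, ICMP, UDP}: GRE is in the set → true
  TLS handshake observed: no → false
  payload size between 18623 bytes and 36415 bytes: 25293 in [18623, 36415] is true
  destination zone ∈ {dmz, vpn}: mgmt is not in the set → false
  source port < 41156: 62517 < 41156 is false
  flow rate ≤ 25557 pps: 2930 ≤ 25557 is true
  source zone = dmz: vpn == dmz is false
  source is internal: yes → true
  destination port ≤ 41910: 19335 ≤ 41910 is true
  source on blocklist: yes → true
  source zone = mgmt: vpn == mgmt is false
Combine:
[1.1.1.2] false AND false = false
[1.1.1] true → false = false
[1.1.2.1] true AND false AND true = false
[1.1.2] NOT false = true
[1.1.3.1.3] true OR false = true
[1.1.3.1] false OR false OR true = true
[1.1.3] NOT true = false
[1.1.4.1] true → true = true
[1.1.4.2] true AND false = false
[1.1.4] true → false = false
[1.1] false OR true OR false OR false = true
[1] NOT true = false
[root] NOT false = true
Overall: true → allowed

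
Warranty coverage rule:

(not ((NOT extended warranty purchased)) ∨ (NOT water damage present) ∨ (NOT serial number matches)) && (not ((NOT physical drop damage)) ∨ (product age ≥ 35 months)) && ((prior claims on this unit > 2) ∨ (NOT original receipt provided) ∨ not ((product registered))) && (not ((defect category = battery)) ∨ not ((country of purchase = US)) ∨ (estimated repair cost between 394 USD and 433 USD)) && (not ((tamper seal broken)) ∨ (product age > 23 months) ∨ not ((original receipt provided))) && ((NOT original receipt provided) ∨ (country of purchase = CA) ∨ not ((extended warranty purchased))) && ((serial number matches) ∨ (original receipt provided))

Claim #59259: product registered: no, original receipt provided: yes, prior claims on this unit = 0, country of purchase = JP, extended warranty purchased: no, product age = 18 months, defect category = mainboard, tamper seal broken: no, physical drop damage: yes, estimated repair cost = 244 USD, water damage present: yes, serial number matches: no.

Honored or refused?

Honored

Atomic conditions:
  NOT extended warranty purchased: no → true
  NOT water damage present: yes → false
  NOT serial number matches: no → true
  NOT physical drop damage: yes → false
  product age ≥ 35 months: 18 ≥ 35 is false
  prior claims on this unit > 2: 0 > 2 is false
  NOT original receipt provided: yes → false
  product registered: no → false
  defect category = battery: mainboard == battery is false
  country of purchase = US: JP == US is false
  estimated repair cost between 394 USD and 433 USD: 244 in [394, 433] is false
  tamper seal broken: no → false
  product age > 23 months: 18 > 23 is false
  original receipt provided: yes → true
  country of purchase = CA: JP == CA is false
  extended warranty purchased: no → false
  serial number matches: no → false
Combine:
[1.1] NOT true = false
[1] false OR false OR true = true
[2.1] NOT false = true
[2] true OR false = true
[3.3] NOT false = true
[3] false OR false OR true = true
[4.1] NOT false = true
[4.2] NOT false = true
[4] true OR true OR false = true
[5.1] NOT false = true
[5.3] NOT true = false
[5] true OR false OR false = true
[6.3] NOT false = true
[6] false OR false OR true = true
[7] false OR true = true
[root] true AND true AND true AND true AND true AND true AND true = true
Overall: true → honored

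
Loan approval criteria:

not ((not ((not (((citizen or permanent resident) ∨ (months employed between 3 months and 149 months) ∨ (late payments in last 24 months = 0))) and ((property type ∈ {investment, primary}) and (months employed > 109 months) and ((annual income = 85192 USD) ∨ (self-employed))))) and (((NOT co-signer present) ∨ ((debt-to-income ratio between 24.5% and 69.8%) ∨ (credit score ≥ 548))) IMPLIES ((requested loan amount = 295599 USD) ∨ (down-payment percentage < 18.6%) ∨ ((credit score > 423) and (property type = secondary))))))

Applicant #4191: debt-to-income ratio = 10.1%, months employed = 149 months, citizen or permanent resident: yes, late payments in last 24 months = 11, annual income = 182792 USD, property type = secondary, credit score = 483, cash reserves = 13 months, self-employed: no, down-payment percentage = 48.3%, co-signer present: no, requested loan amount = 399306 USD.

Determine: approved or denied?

Atomic conditions:
  citizen or permanent resident: yes → true
  months employed between 3 months and 149 months: 149 in [3, 149] is true
  late payments in last 24 months = 0: 11 == 0 is false
  property type ∈ {investment, primary}: secondary is not in the set → false
  months employed > 109 months: 149 > 109 is true
  annual income = 85192 USD: 182792 == 85192 is false
  self-employed: no → false
  NOT co-signer present: no → true
  debt-to-income ratio between 24.5% and 69.8%: 10.1 in [24.5, 69.8] is false
  credit score ≥ 548: 483 ≥ 548 is false
  requested loan amount = 295599 USD: 399306 == 295599 is false
  down-payment percentage < 18.6%: 48.3 < 18.6 is false
  credit score > 423: 483 > 423 is true
  property type = secondary: secondary == secondary is true
Combine:
[1.1.1.1.1] true OR true OR false = true
[1.1.1.1] NOT true = false
[1.1.1.2.3] false OR false = false
[1.1.1.2] false AND true AND false = false
[1.1.1] false AND false = false
[1.1] NOT false = true
[1.2.1.2] false OR false = false
[1.2.1] true OR false = true
[1.2.2.3] true AND true = true
[1.2.2] false OR false OR true = true
[1.2] true → true = true
[1] true AND true = true
[root] NOT true = false
Overall: false → denied

Denied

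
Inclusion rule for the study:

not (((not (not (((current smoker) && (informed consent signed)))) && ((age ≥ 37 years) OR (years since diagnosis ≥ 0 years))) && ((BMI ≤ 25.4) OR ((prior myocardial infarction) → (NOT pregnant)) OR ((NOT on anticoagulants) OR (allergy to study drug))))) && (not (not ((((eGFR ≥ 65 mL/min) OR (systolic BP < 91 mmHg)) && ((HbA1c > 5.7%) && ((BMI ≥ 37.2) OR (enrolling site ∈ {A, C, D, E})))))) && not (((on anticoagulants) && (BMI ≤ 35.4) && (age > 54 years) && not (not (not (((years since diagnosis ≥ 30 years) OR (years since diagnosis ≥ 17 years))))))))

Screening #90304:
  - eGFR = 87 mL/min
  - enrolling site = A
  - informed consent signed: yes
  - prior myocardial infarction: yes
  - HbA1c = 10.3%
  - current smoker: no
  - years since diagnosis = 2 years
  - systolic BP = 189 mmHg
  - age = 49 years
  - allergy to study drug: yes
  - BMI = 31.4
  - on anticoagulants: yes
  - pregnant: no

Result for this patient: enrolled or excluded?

Enrolled

Atomic conditions:
  current smoker: no → false
  informed consent signed: yes → true
  age ≥ 37 years: 49 ≥ 37 is true
  years since diagnosis ≥ 0 years: 2 ≥ 0 is true
  BMI ≤ 25.4: 31.4 ≤ 25.4 is false
  prior myocardial infarction: yes → true
  NOT pregnant: no → true
  NOT on anticoagulants: yes → false
  allergy to study drug: yes → true
  eGFR ≥ 65 mL/min: 87 ≥ 65 is true
  systolic BP < 91 mmHg: 189 < 91 is false
  HbA1c > 5.7%: 10.3 > 5.7 is true
  BMI ≥ 37.2: 31.4 ≥ 37.2 is false
  enrolling site ∈ {A, C, D, E}: A is in the set → true
  on anticoagulants: yes → true
  BMI ≤ 35.4: 31.4 ≤ 35.4 is true
  age > 54 years: 49 > 54 is false
  years since diagnosis ≥ 30 years: 2 ≥ 30 is false
  years since diagnosis ≥ 17 years: 2 ≥ 17 is false
Combine:
[1.1.1.1.1.1] false AND true = false
[1.1.1.1.1] NOT false = true
[1.1.1.1] NOT true = false
[1.1.1.2] true OR true = true
[1.1.1] false AND true = false
[1.1.2.2] true → true = true
[1.1.2.3] false OR true = true
[1.1.2] false OR true OR true = true
[1.1] false AND true = false
[1] NOT false = true
[2.1.1.1.1] true OR false = true
[2.1.1.1.2.2] false OR true = true
[2.1.1.1.2] true AND true = true
[2.1.1.1] true AND true = true
[2.1.1] NOT true = false
[2.1] NOT false = true
[2.2.1.4.1.1.1] false OR false = false
[2.2.1.4.1.1] NOT false = true
[2.2.1.4.1] NOT true = false
[2.2.1.4] NOT false = true
[2.2.1] true AND true AND false AND true = false
[2.2] NOT false = true
[2] true AND true = true
[root] true AND true = true
Overall: true → enrolled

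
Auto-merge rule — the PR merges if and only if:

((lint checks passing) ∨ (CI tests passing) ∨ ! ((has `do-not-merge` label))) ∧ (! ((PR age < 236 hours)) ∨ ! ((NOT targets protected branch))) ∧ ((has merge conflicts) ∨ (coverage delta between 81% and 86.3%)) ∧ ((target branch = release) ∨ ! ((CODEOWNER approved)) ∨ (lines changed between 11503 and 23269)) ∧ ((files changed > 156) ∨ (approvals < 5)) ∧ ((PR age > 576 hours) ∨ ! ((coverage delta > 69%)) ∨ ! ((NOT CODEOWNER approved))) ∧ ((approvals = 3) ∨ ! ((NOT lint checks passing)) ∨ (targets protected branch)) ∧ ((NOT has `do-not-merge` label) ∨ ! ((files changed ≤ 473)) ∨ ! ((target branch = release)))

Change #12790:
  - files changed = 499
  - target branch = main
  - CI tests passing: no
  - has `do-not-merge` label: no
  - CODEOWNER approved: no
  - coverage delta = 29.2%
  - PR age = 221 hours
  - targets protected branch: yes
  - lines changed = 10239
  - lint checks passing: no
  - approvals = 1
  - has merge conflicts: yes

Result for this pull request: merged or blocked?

Atomic conditions:
  lint checks passing: no → false
  CI tests passing: no → false
  has `do-not-merge` label: no → false
  PR age < 236 hours: 221 < 236 is true
  NOT targets protected branch: yes → false
  has merge conflicts: yes → true
  coverage delta between 81% and 86.3%: 29.2 in [81, 86.3] is false
  target branch = release: main == release is false
  CODEOWNER approved: no → false
  lines changed between 11503 and 23269: 10239 in [11503, 23269] is false
  files changed > 156: 499 > 156 is true
  approvals < 5: 1 < 5 is true
  PR age > 576 hours: 221 > 576 is false
  coverage delta > 69%: 29.2 > 69 is false
  NOT CODEOWNER approved: no → true
  approvals = 3: 1 == 3 is false
  NOT lint checks passing: no → true
  targets protected branch: yes → true
  NOT has `do-not-merge` label: no → true
  files changed ≤ 473: 499 ≤ 473 is false
Combine:
[1.3] NOT false = true
[1] false OR false OR true = true
[2.1] NOT true = false
[2.2] NOT false = true
[2] false OR true = true
[3] true OR false = true
[4.2] NOT false = true
[4] false OR true OR false = true
[5] true OR true = true
[6.2] NOT false = true
[6.3] NOT true = false
[6] false OR true OR false = true
[7.2] NOT true = false
[7] false OR false OR true = true
[8.2] NOT false = true
[8.3] NOT false = true
[8] true OR true OR true = true
[root] true AND true AND true AND true AND true AND true AND true AND true = true
Overall: true → merged

Merged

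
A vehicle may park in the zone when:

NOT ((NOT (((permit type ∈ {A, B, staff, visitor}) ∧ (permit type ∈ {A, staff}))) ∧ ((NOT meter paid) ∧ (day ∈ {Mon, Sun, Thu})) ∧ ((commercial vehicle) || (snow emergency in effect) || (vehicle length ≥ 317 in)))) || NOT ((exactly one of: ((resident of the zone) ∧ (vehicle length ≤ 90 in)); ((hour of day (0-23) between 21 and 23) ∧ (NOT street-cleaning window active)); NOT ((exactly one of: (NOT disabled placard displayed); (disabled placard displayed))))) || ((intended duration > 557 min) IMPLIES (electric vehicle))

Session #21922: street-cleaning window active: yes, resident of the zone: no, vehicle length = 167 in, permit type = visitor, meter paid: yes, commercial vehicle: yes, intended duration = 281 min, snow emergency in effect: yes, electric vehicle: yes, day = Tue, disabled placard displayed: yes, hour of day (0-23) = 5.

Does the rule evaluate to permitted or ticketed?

Atomic conditions:
  permit type ∈ {A, B, staff, visitor}: visitor is in the set → true
  permit type ∈ {A, staff}: visitor is not in the set → false
  NOT meter paid: yes → false
  day ∈ {Mon, Sun, Thu}: Tue is not in the set → false
  commercial vehicle: yes → true
  snow emergency in effect: yes → true
  vehicle length ≥ 317 in: 167 ≥ 317 is false
  resident of the zone: no → false
  vehicle length ≤ 90 in: 167 ≤ 90 is false
  hour of day (0-23) between 21 and 23: 5 in [21, 23] is false
  NOT street-cleaning window active: yes → false
  NOT disabled placard displayed: yes → false
  disabled placard displayed: yes → true
  intended duration > 557 min: 281 > 557 is false
  electric vehicle: yes → true
Combine:
[1.1.1.1] true AND false = false
[1.1.1] NOT false = true
[1.1.2] false AND false = false
[1.1.3] true OR true OR false = true
[1.1] true AND false AND true = false
[1] NOT false = true
[2.1.1] false AND false = false
[2.1.2] false AND false = false
[2.1.3.1] exactly-one(false, true) = true
[2.1.3] NOT true = false
[2.1] exactly-one(false, false, false) = false
[2] NOT false = true
[3] false → true (antecedent false ⇒ implication holds) = true
[root] true OR true OR true = true
Overall: true → permitted

Permitted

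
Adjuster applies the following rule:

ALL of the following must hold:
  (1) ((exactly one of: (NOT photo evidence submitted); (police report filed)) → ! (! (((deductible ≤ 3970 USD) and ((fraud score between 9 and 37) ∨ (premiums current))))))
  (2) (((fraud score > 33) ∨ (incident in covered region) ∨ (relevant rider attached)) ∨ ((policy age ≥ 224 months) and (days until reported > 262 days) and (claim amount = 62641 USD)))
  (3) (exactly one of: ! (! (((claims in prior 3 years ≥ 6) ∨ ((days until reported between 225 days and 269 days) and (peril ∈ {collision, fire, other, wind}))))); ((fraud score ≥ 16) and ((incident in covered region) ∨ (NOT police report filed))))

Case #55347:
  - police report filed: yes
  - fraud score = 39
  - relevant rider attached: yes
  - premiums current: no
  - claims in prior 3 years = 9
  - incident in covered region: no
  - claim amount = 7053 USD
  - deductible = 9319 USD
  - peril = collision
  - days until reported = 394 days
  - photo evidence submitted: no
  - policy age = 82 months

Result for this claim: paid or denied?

Atomic conditions:
  NOT photo evidence submitted: no → true
  police report filed: yes → true
  deductible ≤ 3970 USD: 9319 ≤ 3970 is false
  fraud score between 9 and 37: 39 in [9, 37] is false
  premiums current: no → false
  fraud score > 33: 39 > 33 is true
  incident in covered region: no → false
  relevant rider attached: yes → true
  policy age ≥ 224 months: 82 ≥ 224 is false
  days until reported > 262 days: 394 > 262 is true
  claim amount = 62641 USD: 7053 == 62641 is false
  claims in prior 3 years ≥ 6: 9 ≥ 6 is true
  days until reported between 225 days and 269 days: 394 in [225, 269] is false
  peril ∈ {collision, fire, other, wind}: collision is in the set → true
  fraud score ≥ 16: 39 ≥ 16 is true
  NOT police report filed: yes → false
Combine:
[1.1] exactly-one(true, true) = false
[1.2.1.1.2] false OR false = false
[1.2.1.1] false AND false = false
[1.2.1] NOT false = true
[1.2] NOT true = false
[1] false → false (antecedent false ⇒ implication holds) = true
[2.1] true OR false OR true = true
[2.2] false AND true AND false = false
[2] true OR false = true
[3.1.1.1.2] false AND true = false
[3.1.1.1] true OR false = true
[3.1.1] NOT true = false
[3.1] NOT false = true
[3.2.2] false OR false = false
[3.2] true AND false = false
[3] exactly-one(true, false) = true
[root] true AND true AND true = true
Overall: true → paid

Paid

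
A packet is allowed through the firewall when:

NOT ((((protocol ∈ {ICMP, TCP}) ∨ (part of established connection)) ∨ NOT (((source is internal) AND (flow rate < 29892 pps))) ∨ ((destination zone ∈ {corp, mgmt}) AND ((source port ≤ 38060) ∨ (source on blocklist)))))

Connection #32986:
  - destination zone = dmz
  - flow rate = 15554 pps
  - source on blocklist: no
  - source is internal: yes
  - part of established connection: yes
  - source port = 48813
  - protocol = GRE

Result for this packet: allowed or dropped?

Atomic conditions:
  protocol ∈ {ICMP, TCP}: GRE is not in the set → false
  part of established connection: yes → true
  source is internal: yes → true
  flow rate < 29892 pps: 15554 < 29892 is true
  destination zone ∈ {corp, mgmt}: dmz is not in the set → false
  source port ≤ 38060: 48813 ≤ 38060 is false
  source on blocklist: no → false
Combine:
[1.1] false OR true = true
[1.2.1] true AND true = true
[1.2] NOT true = false
[1.3.2] false OR false = false
[1.3] false AND false = false
[1] true OR false OR false = true
[root] NOT true = false
Overall: false → dropped

Dropped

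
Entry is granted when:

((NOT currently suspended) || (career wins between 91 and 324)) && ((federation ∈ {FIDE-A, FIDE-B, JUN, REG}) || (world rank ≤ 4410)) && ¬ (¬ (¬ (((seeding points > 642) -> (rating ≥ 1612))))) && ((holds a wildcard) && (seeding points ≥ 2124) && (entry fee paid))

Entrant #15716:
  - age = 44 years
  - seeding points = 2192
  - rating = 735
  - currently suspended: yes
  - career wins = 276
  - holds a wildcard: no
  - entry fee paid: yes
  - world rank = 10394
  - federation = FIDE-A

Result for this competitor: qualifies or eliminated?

Atomic conditions:
  NOT currently suspended: yes → false
  career wins between 91 and 324: 276 in [91, 324] is true
  federation ∈ {FIDE-A, FIDE-B, JUN, REG}: FIDE-A is in the set → true
  world rank ≤ 4410: 10394 ≤ 4410 is false
  seeding points > 642: 2192 > 642 is true
  rating ≥ 1612: 735 ≥ 1612 is false
  holds a wildcard: no → false
  seeding points ≥ 2124: 2192 ≥ 2124 is true
  entry fee paid: yes → true
Combine:
[1] false OR true = true
[2] true OR false = true
[3.1.1.1] true → false = false
[3.1.1] NOT false = true
[3.1] NOT true = false
[3] NOT false = true
[4] false AND true AND true = false
[root] true AND true AND true AND false = false
Overall: false → eliminated

Eliminated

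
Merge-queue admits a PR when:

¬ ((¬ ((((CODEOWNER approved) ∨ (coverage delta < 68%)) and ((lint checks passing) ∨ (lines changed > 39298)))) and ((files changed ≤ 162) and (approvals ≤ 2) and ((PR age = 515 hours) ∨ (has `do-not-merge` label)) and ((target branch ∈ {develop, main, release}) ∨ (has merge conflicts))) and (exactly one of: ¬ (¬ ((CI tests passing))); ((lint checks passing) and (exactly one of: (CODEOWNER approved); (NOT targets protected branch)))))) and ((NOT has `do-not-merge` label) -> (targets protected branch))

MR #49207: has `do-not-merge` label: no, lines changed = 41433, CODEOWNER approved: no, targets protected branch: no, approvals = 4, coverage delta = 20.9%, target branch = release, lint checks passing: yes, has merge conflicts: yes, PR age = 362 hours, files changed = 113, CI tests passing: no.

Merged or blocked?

Atomic conditions:
  CODEOWNER approved: no → false
  coverage delta < 68%: 20.9 < 68 is true
  lint checks passing: yes → true
  lines changed > 39298: 41433 > 39298 is true
  files changed ≤ 162: 113 ≤ 162 is true
  approvals ≤ 2: 4 ≤ 2 is false
  PR age = 515 hours: 362 == 515 is false
  has `do-not-merge` label: no → false
  target branch ∈ {develop, main, release}: release is in the set → true
  has merge conflicts: yes → true
  CI tests passing: no → false
  NOT targets protected branch: no → true
  NOT has `do-not-merge` label: no → true
  targets protected branch: no → false
Combine:
[1.1.1.1.1] false OR true = true
[1.1.1.1.2] true OR true = true
[1.1.1.1] true AND true = true
[1.1.1] NOT true = false
[1.1.2.3] false OR false = false
[1.1.2.4] true OR true = true
[1.1.2] true AND false AND false AND true = false
[1.1.3.1.1] NOT false = true
[1.1.3.1] NOT true = false
[1.1.3.2.2] exactly-one(false, true) = true
[1.1.3.2] true AND true = true
[1.1.3] exactly-one(false, true) = true
[1.1] false AND false AND true = false
[1] NOT false = true
[2] true → false = false
[root] true AND false = false
Overall: false → blocked

Blocked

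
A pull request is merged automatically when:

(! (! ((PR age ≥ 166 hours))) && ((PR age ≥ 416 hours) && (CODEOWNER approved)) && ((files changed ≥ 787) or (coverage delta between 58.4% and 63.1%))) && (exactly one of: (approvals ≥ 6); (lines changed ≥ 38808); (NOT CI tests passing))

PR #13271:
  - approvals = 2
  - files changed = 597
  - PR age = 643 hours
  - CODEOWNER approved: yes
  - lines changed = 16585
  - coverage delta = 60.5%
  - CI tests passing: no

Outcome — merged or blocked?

Merged

Atomic conditions:
  PR age ≥ 166 hours: 643 ≥ 166 is true
  PR age ≥ 416 hours: 643 ≥ 416 is true
  CODEOWNER approved: yes → true
  files changed ≥ 787: 597 ≥ 787 is false
  coverage delta between 58.4% and 63.1%: 60.5 in [58.4, 63.1] is true
  approvals ≥ 6: 2 ≥ 6 is false
  lines changed ≥ 38808: 16585 ≥ 38808 is false
  NOT CI tests passing: no → true
Combine:
[1.1.1] NOT true = false
[1.1] NOT false = true
[1.2] true AND true = true
[1.3] false OR true = true
[1] true AND true AND true = true
[2] exactly-one(false, false, true) = true
[root] true AND true = true
Overall: true → merged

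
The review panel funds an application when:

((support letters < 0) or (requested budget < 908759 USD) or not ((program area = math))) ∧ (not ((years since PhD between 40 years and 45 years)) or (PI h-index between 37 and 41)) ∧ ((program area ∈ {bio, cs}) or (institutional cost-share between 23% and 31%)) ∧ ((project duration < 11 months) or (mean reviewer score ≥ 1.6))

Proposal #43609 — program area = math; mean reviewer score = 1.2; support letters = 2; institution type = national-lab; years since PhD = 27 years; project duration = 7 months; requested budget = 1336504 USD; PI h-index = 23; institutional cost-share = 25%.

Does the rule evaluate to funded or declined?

Declined

Atomic conditions:
  support letters < 0: 2 < 0 is false
  requested budget < 908759 USD: 1336504 < 908759 is false
  program area = math: math == math is true
  years since PhD between 40 years and 45 years: 27 in [40, 45] is false
  PI h-index between 37 and 41: 23 in [37, 41] is false
  program area ∈ {bio, cs}: math is not in the set → false
  institutional cost-share between 23% and 31%: 25 in [23, 31] is true
  project duration < 11 months: 7 < 11 is true
  mean reviewer score ≥ 1.6: 1.2 ≥ 1.6 is false
Combine:
[1.3] NOT true = false
[1] false OR false OR false = false
[2.1] NOT false = true
[2] true OR false = true
[3] false OR true = true
[4] true OR false = true
[root] false AND true AND true AND true = false
Overall: false → declined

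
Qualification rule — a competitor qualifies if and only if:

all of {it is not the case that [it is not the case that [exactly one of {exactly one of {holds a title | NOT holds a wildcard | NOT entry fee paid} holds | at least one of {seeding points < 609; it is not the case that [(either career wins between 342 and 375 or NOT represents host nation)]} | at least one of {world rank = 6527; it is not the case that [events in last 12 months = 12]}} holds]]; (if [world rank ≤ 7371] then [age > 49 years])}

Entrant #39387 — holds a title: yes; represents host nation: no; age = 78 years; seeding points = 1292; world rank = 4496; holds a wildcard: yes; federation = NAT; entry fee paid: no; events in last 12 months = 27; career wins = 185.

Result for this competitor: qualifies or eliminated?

Qualifies

Atomic conditions:
  holds a title: yes → true
  NOT holds a wildcard: yes → false
  NOT entry fee paid: no → true
  seeding points < 609: 1292 < 609 is false
  career wins between 342 and 375: 185 in [342, 375] is false
  NOT represents host nation: no → true
  world rank = 6527: 4496 == 6527 is false
  events in last 12 months = 12: 27 == 12 is false
  world rank ≤ 7371: 4496 ≤ 7371 is true
  age > 49 years: 78 > 49 is true
Combine:
[1.1.1.1] exactly-one(true, false, true) = false
[1.1.1.2.2.1] false OR true = true
[1.1.1.2.2] NOT true = false
[1.1.1.2] false OR false = false
[1.1.1.3.2] NOT false = true
[1.1.1.3] false OR true = true
[1.1.1] exactly-one(false, false, true) = true
[1.1] NOT true = false
[1] NOT false = true
[2] true → true = true
[root] true AND true = true
Overall: true → qualifies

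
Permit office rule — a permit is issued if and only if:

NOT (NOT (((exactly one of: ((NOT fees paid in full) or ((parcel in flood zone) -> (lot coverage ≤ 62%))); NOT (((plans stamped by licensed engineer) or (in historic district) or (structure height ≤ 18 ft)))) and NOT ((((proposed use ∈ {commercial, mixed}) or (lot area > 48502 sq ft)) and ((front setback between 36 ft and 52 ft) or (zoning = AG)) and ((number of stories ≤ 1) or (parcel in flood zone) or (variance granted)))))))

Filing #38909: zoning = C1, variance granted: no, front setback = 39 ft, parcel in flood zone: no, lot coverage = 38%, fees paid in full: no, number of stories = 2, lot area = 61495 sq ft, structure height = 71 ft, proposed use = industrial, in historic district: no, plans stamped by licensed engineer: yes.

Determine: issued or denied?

Issued

Atomic conditions:
  NOT fees paid in full: no → true
  parcel in flood zone: no → false
  lot coverage ≤ 62%: 38 ≤ 62 is true
  plans stamped by licensed engineer: yes → true
  in historic district: no → false
  structure height ≤ 18 ft: 71 ≤ 18 is false
  proposed use ∈ {commercial, mixed}: industrial is not in the set → false
  lot area > 48502 sq ft: 61495 > 48502 is true
  front setback between 36 ft and 52 ft: 39 in [36, 52] is true
  zoning = AG: C1 == AG is false
  number of stories ≤ 1: 2 ≤ 1 is false
  variance granted: no → false
Combine:
[1.1.1.1.2] false → true (antecedent false ⇒ implication holds) = true
[1.1.1.1] true OR true = true
[1.1.1.2.1] true OR false OR false = true
[1.1.1.2] NOT true = false
[1.1.1] exactly-one(true, false) = true
[1.1.2.1.1] false OR true = true
[1.1.2.1.2] true OR false = true
[1.1.2.1.3] false OR false OR false = false
[1.1.2.1] true AND true AND false = false
[1.1.2] NOT false = true
[1.1] true AND true = true
[1] NOT true = false
[root] NOT false = true
Overall: true → issued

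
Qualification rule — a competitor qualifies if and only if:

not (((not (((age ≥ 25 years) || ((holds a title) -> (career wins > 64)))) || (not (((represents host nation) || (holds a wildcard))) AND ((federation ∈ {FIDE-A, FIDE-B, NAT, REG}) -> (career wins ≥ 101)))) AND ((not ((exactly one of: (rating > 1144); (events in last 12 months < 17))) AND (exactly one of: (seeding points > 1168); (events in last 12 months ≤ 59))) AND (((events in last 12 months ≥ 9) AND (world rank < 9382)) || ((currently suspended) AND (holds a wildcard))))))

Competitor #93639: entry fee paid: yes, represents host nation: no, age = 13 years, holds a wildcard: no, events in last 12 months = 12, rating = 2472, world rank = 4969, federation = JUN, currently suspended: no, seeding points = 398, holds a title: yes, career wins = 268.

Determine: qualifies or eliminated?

Eliminated

Atomic conditions:
  age ≥ 25 years: 13 ≥ 25 is false
  holds a title: yes → true
  career wins > 64: 268 > 64 is true
  represents host nation: no → false
  holds a wildcard: no → false
  federation ∈ {FIDE-A, FIDE-B, NAT, REG}: JUN is not in the set → false
  career wins ≥ 101: 268 ≥ 101 is true
  rating > 1144: 2472 > 1144 is true
  events in last 12 months < 17: 12 < 17 is true
  seeding points > 1168: 398 > 1168 is false
  events in last 12 months ≤ 59: 12 ≤ 59 is true
  events in last 12 months ≥ 9: 12 ≥ 9 is true
  world rank < 9382: 4969 < 9382 is true
  currently suspended: no → false
Combine:
[1.1.1.1.2] true → true = true
[1.1.1.1] false OR true = true
[1.1.1] NOT true = false
[1.1.2.1.1] false OR false = false
[1.1.2.1] NOT false = true
[1.1.2.2] false → true (antecedent false ⇒ implication holds) = true
[1.1.2] true AND true = true
[1.1] false OR true = true
[1.2.1.1.1] exactly-one(true, true) = false
[1.2.1.1] NOT false = true
[1.2.1.2] exactly-one(false, true) = true
[1.2.1] true AND true = true
[1.2.2.1] true AND true = true
[1.2.2.2] false AND false = false
[1.2.2] true OR false = true
[1.2] true AND true = true
[1] true AND true = true
[root] NOT true = false
Overall: false → eliminated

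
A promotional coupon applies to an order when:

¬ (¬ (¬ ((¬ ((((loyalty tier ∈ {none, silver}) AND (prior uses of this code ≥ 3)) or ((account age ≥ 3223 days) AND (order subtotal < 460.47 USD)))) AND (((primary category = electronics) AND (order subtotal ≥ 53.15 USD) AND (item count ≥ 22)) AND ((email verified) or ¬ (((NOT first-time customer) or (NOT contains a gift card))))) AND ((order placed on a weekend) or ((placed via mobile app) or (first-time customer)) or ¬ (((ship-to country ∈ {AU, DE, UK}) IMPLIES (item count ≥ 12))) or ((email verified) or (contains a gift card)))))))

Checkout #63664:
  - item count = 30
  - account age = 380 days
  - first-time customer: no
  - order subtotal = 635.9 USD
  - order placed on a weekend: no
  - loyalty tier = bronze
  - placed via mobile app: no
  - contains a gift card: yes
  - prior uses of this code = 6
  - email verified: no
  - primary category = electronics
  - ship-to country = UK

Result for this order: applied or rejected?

Applied

Atomic conditions:
  loyalty tier ∈ {none, silver}: bronze is not in the set → false
  prior uses of this code ≥ 3: 6 ≥ 3 is true
  account age ≥ 3223 days: 380 ≥ 3223 is false
  order subtotal < 460.47 USD: 635.9 < 460.47 is false
  primary category = electronics: electronics == electronics is true
  order subtotal ≥ 53.15 USD: 635.9 ≥ 53.15 is true
  item count ≥ 22: 30 ≥ 22 is true
  email verified: no → false
  NOT first-time customer: no → true
  NOT contains a gift card: yes → false
  order placed on a weekend: no → false
  placed via mobile app: no → false
  first-time customer: no → false
  ship-to country ∈ {AU, DE, UK}: UK is in the set → true
  item count ≥ 12: 30 ≥ 12 is true
  contains a gift card: yes → true
Combine:
[1.1.1.1.1.1] false AND true = false
[1.1.1.1.1.2] false AND false = false
[1.1.1.1.1] false OR false = false
[1.1.1.1] NOT false = true
[1.1.1.2.1] true AND true AND true = true
[1.1.1.2.2.2.1] true OR false = true
[1.1.1.2.2.2] NOT true = false
[1.1.1.2.2] false OR false = false
[1.1.1.2] true AND false = false
[1.1.1.3.2] false OR false = false
[1.1.1.3.3.1] true → true = true
[1.1.1.3.3] NOT true = false
[1.1.1.3.4] false OR true = true
[1.1.1.3] false OR false OR false OR true = true
[1.1.1] true AND false AND true = false
[1.1] NOT false = true
[1] NOT true = false
[root] NOT false = true
Overall: true → applied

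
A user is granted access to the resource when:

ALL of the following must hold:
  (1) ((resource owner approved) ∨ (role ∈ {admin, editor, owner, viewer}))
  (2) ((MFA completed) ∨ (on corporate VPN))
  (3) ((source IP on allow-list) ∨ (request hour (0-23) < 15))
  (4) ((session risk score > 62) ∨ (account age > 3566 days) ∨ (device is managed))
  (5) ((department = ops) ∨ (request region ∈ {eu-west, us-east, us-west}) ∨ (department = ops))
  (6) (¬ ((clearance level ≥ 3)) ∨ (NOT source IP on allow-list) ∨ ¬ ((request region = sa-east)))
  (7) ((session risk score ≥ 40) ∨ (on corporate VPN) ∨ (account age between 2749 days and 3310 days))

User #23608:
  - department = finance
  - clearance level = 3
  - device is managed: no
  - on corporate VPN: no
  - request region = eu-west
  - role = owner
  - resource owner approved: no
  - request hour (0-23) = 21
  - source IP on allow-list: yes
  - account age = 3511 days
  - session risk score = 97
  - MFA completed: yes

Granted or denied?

Granted

Atomic conditions:
  resource owner approved: no → false
  role ∈ {admin, editor, owner, viewer}: owner is in the set → true
  MFA completed: yes → true
  on corporate VPN: no → false
  source IP on allow-list: yes → true
  request hour (0-23) < 15: 21 < 15 is false
  session risk score > 62: 97 > 62 is true
  account age > 3566 days: 3511 > 3566 is false
  device is managed: no → false
  department = ops: finance == ops is false
  request region ∈ {eu-west, us-east, us-west}: eu-west is in the set → true
  clearance level ≥ 3: 3 ≥ 3 is true
  NOT source IP on allow-list: yes → false
  request region = sa-east: eu-west == sa-east is false
  session risk score ≥ 40: 97 ≥ 40 is true
  account age between 2749 days and 3310 days: 3511 in [2749, 3310] is false
Combine:
[1] false OR true = true
[2] true OR false = true
[3] true OR false = true
[4] true OR false OR false = true
[5] false OR true OR false = true
[6.1] NOT true = false
[6.3] NOT false = true
[6] false OR false OR true = true
[7] true OR false OR false = true
[root] true AND true AND true AND true AND true AND true AND true = true
Overall: true → granted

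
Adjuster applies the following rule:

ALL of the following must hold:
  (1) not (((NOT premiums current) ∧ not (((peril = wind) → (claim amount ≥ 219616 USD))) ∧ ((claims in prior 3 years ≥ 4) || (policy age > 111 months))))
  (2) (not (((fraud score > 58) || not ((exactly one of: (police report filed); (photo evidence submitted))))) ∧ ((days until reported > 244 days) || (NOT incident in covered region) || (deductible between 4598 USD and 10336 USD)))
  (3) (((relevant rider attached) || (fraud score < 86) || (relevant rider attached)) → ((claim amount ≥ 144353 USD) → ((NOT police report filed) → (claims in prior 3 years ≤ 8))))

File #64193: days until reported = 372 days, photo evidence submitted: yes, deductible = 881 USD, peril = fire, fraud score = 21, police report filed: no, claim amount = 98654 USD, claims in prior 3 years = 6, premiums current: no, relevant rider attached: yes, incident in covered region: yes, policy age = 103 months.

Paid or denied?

Atomic conditions:
  NOT premiums current: no → true
  peril = wind: fire == wind is false
  claim amount ≥ 219616 USD: 98654 ≥ 219616 is false
  claims in prior 3 years ≥ 4: 6 ≥ 4 is true
  policy age > 111 months: 103 > 111 is false
  fraud score > 58: 21 > 58 is false
  police report filed: no → false
  photo evidence submitted: yes → true
  days until reported > 244 days: 372 > 244 is true
  NOT incident in covered region: yes → false
  deductible between 4598 USD and 10336 USD: 881 in [4598, 10336] is false
  relevant rider attached: yes → true
  fraud score < 86: 21 < 86 is true
  claim amount ≥ 144353 USD: 98654 ≥ 144353 is false
  NOT police report filed: no → true
  claims in prior 3 years ≤ 8: 6 ≤ 8 is true
Combine:
[1.1.2.1] false → false (antecedent false ⇒ implication holds) = true
[1.1.2] NOT true = false
[1.1.3] true OR false = true
[1.1] true AND false AND true = false
[1] NOT false = true
[2.1.1.2.1] exactly-one(false, true) = true
[2.1.1.2] NOT true = false
[2.1.1] false OR false = false
[2.1] NOT false = true
[2.2] true OR false OR false = true
[2] true AND true = true
[3.1] true OR true OR true = true
[3.2.2] true → true = true
[3.2] false → true (antecedent false ⇒ implication holds) = true
[3] true → true = true
[root] true AND true AND true = true
Overall: true → paid

Paid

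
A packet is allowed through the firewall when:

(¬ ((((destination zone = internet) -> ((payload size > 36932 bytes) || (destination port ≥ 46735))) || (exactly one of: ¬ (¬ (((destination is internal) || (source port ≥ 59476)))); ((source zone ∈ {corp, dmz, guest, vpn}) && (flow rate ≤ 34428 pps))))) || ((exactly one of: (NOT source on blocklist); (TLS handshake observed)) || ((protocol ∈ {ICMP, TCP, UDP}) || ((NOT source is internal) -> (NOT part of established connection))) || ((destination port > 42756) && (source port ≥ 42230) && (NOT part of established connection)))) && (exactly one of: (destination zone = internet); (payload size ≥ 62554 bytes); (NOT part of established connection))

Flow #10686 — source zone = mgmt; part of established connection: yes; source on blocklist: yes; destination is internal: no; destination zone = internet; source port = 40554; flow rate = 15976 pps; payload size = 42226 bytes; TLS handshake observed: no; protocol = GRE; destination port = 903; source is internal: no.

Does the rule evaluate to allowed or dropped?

Atomic conditions:
  destination zone = internet: internet == internet is true
  payload size > 36932 bytes: 42226 > 36932 is true
  destination port ≥ 46735: 903 ≥ 46735 is false
  destination is internal: no → false
  source port ≥ 59476: 40554 ≥ 59476 is false
  source zone ∈ {corp, dmz, guest, vpn}: mgmt is not in the set → false
  flow rate ≤ 34428 pps: 15976 ≤ 34428 is true
  NOT source on blocklist: yes → false
  TLS handshake observed: no → false
  protocol ∈ {ICMP, TCP, UDP}: GRE is not in the set → false
  NOT source is internal: no → true
  NOT part of established connection: yes → false
  destination port > 42756: 903 > 42756 is false
  source port ≥ 42230: 40554 ≥ 42230 is false
  payload size ≥ 62554 bytes: 42226 ≥ 62554 is false
Combine:
[1.1.1.1.2] true OR false = true
[1.1.1.1] true → true = true
[1.1.1.2.1.1.1] false OR false = false
[1.1.1.2.1.1] NOT false = true
[1.1.1.2.1] NOT true = false
[1.1.1.2.2] false AND true = false
[1.1.1.2] exactly-one(false, false) = false
[1.1.1] true OR false = true
[1.1] NOT true = false
[1.2.1] exactly-one(false, false) = false
[1.2.2.2] true → false = false
[1.2.2] false OR false = false
[1.2.3] false AND false AND false = false
[1.2] false OR false OR false = false
[1] false OR false = false
[2] exactly-one(true, false, false) = true
[root] false AND true = false
Overall: false → dropped

Dropped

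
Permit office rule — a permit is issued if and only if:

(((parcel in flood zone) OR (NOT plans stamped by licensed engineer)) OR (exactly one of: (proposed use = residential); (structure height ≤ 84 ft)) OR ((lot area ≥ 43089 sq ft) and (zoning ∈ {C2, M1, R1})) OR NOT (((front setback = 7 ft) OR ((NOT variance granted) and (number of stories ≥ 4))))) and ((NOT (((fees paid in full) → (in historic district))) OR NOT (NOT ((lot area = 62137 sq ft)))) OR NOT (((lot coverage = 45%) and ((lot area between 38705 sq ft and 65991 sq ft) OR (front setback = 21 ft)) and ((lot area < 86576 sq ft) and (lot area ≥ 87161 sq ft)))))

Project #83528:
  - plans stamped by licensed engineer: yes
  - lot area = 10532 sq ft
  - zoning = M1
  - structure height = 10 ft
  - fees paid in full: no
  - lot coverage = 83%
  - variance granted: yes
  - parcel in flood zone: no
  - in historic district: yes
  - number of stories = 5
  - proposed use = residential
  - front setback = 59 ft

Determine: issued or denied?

Issued

Atomic conditions:
  parcel in flood zone: no → false
  NOT plans stamped by licensed engineer: yes → false
  proposed use = residential: residential == residential is true
  structure height ≤ 84 ft: 10 ≤ 84 is true
  lot area ≥ 43089 sq ft: 10532 ≥ 43089 is false
  zoning ∈ {C2, M1, R1}: M1 is in the set → true
  front setback = 7 ft: 59 == 7 is false
  NOT variance granted: yes → false
  number of stories ≥ 4: 5 ≥ 4 is true
  fees paid in full: no → false
  in historic district: yes → true
  lot area = 62137 sq ft: 10532 == 62137 is false
  lot coverage = 45%: 83 == 45 is false
  lot area between 38705 sq ft and 65991 sq ft: 10532 in [38705, 65991] is false
  front setback = 21 ft: 59 == 21 is false
  lot area < 86576 sq ft: 10532 < 86576 is true
  lot area ≥ 87161 sq ft: 10532 ≥ 87161 is false
Combine:
[1.1] false OR false = false
[1.2] exactly-one(true, true) = false
[1.3] false AND true = false
[1.4.1.2] false AND true = false
[1.4.1] false OR false = false
[1.4] NOT false = true
[1] false OR false OR false OR true = true
[2.1.1.1] false → true (antecedent false ⇒ implication holds) = true
[2.1.1] NOT true = false
[2.1.2.1] NOT false = true
[2.1.2] NOT true = false
[2.1] false OR false = false
[2.2.1.2] false OR false = false
[2.2.1.3] true AND false = false
[2.2.1] false AND false AND false = false
[2.2] NOT false = true
[2] false OR true = true
[root] true AND true = true
Overall: true → issued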